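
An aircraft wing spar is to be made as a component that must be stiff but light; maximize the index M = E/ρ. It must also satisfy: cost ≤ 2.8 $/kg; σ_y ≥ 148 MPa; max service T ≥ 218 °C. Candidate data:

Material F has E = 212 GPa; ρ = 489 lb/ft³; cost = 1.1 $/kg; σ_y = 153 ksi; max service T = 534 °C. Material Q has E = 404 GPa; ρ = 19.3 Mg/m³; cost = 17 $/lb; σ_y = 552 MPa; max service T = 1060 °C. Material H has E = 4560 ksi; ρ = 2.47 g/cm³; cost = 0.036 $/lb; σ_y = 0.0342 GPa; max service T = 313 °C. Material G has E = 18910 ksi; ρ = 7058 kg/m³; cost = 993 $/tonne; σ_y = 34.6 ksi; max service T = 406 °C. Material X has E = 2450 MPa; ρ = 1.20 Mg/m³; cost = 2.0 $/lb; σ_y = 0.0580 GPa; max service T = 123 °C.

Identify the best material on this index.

material F

Screen on constraints: cost ≤ 2.8 $/kg; σ_y ≥ 148 MPa; max service T ≥ 218 °C. Survivors: material F, material G.
In SI units:
  material F: E = 212.0 GPa, ρ = 7833 kg/m³
  material G: E = 130.4 GPa, ρ = 7058 kg/m³
  material F: M = 27.1 MN·m/kg
  material G: M = 18.5 MN·m/kg
Material F has the largest M.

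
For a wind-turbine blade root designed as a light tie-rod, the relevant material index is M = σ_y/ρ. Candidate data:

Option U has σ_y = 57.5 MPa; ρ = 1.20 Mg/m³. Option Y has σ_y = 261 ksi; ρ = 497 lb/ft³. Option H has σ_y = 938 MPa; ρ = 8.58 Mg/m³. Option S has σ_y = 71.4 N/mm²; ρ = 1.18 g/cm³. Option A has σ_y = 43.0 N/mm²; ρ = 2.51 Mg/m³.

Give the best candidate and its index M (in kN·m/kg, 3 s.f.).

Convert each candidate to consistent units, then evaluate M:
  option U: σ_y = 57.50 MPa, ρ = 1200 kg/m³
  option Y: σ_y = 1800 MPa, ρ = 7961 kg/m³
  option H: σ_y = 938.0 MPa, ρ = 8580 kg/m³
  option S: σ_y = 71.40 MPa, ρ = 1180 kg/m³
  option A: σ_y = 43.00 MPa, ρ = 2510 kg/m³
  option Y: M = 226 kN·m/kg
  option H: M = 109 kN·m/kg
  option S: M = 60.5 kN·m/kg
  option U: M = 47.9 kN·m/kg
  option A: M = 17.1 kN·m/kg
Option Y ranks first.

option Y, M = 226 kN·m/kg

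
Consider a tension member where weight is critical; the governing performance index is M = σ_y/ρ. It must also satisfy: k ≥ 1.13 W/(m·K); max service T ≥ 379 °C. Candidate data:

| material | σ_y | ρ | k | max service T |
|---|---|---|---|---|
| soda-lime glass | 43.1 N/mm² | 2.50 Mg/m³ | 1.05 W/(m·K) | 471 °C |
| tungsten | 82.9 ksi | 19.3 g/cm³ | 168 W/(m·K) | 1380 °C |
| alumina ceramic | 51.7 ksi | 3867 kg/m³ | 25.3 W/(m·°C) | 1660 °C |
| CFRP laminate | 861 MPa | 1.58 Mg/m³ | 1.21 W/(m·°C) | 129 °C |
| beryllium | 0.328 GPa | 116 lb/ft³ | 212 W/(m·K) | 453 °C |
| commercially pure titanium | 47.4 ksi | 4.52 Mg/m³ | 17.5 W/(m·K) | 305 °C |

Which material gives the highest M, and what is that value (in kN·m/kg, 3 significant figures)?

beryllium, M = 177 kN·m/kg

Screen on constraints: k ≥ 1.13 W/(m·K); max service T ≥ 379 °C. Survivors: tungsten, alumina ceramic, beryllium.
In SI units:
  tungsten: σ_y = 571.6 MPa, ρ = 19300 kg/m³
  alumina ceramic: σ_y = 356.5 MPa, ρ = 3867 kg/m³
  beryllium: σ_y = 328.0 MPa, ρ = 1858 kg/m³
  beryllium: M = 177 kN·m/kg
  alumina ceramic: M = 92.2 kN·m/kg
  tungsten: M = 29.6 kN·m/kg
Beryllium has the largest M.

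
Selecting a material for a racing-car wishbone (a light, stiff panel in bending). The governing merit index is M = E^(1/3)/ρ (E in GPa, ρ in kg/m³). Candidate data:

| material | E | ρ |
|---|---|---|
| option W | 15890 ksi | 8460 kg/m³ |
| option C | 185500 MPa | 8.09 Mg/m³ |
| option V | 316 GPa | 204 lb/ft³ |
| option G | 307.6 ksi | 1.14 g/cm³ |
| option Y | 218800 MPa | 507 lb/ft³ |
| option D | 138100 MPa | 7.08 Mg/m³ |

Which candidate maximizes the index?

option V

Convert each candidate to consistent units, then evaluate M:
  option W: E = 109.6 GPa, ρ = 8460 kg/m³
  option C: E = 185.5 GPa, ρ = 8090 kg/m³
  option V: E = 316.0 GPa, ρ = 3268 kg/m³
  option G: E = 2.121 GPa, ρ = 1140 kg/m³
  option Y: E = 218.8 GPa, ρ = 8121 kg/m³
  option D: E = 138.1 GPa, ρ = 7080 kg/m³
  option V: M = 2.08×10⁻³
  option G: M = 1.13×10⁻³
  option Y: M = 0.742×10⁻³
  option D: M = 0.730×10⁻³
  option C: M = 0.705×10⁻³
  option W: M = 0.566×10⁻³
Option V ranks first.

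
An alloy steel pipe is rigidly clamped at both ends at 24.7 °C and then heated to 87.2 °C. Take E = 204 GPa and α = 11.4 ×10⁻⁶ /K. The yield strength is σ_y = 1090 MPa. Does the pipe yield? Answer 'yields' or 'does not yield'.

ΔT = 62.50 K. Constrained thermal stress σ = E·α·ΔT = 204.0×10³ MPa × 11.4×10⁻⁶ × 62.50 = 145 MPa (compressive).
Compare to σ_y = 1090 MPa: σ < σ_y, so it does not yield.

does not yield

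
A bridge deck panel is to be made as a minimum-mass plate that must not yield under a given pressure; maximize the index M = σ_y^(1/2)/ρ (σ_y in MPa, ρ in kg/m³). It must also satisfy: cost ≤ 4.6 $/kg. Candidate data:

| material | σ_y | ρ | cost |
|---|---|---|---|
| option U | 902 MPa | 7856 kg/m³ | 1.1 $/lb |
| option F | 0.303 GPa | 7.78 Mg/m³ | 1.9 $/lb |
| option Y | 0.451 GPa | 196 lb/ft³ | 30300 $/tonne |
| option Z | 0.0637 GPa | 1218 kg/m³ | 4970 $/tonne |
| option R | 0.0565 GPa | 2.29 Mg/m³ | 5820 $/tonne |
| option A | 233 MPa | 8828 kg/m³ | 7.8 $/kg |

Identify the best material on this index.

option U

Screen on constraints: cost ≤ 4.6 $/kg. Survivors: option U, option F.
Convert each candidate to consistent units, then evaluate M:
  option U: σ_y = 902.0 MPa, ρ = 7856 kg/m³
  option F: σ_y = 303.0 MPa, ρ = 7780 kg/m³
  option U: M = 3.82×10⁻³
  option F: M = 2.24×10⁻³
Option U ranks first.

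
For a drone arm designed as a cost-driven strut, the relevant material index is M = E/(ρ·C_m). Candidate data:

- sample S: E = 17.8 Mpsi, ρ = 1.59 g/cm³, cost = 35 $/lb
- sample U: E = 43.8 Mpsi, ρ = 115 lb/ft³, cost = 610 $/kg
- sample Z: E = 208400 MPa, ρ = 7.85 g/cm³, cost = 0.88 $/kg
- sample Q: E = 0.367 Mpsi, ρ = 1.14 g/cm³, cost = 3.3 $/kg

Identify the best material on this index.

Putting every candidate on a common basis:
  sample S: E = 122.7 GPa, ρ = 1590 kg/m³, cost = 77.16 $/kg
  sample U: E = 302.0 GPa, ρ = 1842 kg/m³, cost = 610.0 $/kg
  sample Z: E = 208.4 GPa, ρ = 7850 kg/m³, cost = 0.8800 $/kg
  sample Q: E = 2.530 GPa, ρ = 1140 kg/m³, cost = 3.300 $/kg
  sample Z: M = 30.2 MN·m per $
  sample S: M = 1.00 MN·m per $
  sample Q: M = 0.673 MN·m per $
  sample U: M = 0.269 MN·m per $
The maximum is for sample Z.

sample Z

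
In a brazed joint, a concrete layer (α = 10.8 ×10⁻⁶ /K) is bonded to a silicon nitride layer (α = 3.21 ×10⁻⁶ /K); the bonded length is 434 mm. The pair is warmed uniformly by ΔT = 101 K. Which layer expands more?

α(concrete) = 10.8×10⁻⁶/K vs α(silicon nitride) = 3.21×10⁻⁶/K.
Higher α expands more for the same ΔT: concrete.

concrete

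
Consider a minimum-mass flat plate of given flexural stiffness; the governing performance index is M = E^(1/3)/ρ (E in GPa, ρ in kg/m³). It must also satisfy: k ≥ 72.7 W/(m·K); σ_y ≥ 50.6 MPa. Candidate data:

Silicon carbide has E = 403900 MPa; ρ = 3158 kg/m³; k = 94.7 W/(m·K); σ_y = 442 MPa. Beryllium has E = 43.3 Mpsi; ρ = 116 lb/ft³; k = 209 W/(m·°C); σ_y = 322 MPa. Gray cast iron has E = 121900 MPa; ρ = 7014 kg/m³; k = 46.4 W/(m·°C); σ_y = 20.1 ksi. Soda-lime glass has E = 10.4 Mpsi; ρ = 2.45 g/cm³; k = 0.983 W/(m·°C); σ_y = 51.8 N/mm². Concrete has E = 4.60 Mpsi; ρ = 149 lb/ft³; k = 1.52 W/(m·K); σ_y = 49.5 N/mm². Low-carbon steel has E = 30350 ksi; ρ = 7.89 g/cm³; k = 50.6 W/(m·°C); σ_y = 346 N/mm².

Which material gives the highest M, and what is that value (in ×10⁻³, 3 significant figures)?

Screen on constraints: k ≥ 72.7 W/(m·K); σ_y ≥ 50.6 MPa. Survivors: silicon carbide, beryllium.
In SI units:
  silicon carbide: E = 403.9 GPa, ρ = 3158 kg/m³
  beryllium: E = 298.5 GPa, ρ = 1858 kg/m³
  beryllium: M = 3.60×10⁻³
  silicon carbide: M = 2.34×10⁻³
Highest index: beryllium.

beryllium, M = 3.60×10⁻³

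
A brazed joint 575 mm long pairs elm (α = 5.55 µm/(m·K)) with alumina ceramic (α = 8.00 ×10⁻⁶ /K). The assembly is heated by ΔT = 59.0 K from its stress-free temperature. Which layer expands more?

α(elm) = 5.55×10⁻⁶/K vs α(alumina ceramic) = 8.00×10⁻⁶/K.
Higher α expands more for the same ΔT: alumina ceramic.

alumina ceramic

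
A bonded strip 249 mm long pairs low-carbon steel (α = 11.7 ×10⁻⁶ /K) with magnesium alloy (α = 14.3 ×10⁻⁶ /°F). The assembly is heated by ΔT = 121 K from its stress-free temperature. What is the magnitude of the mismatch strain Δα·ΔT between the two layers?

1.70×10⁻³

magnesium alloy: α = 14.3×10⁻⁶/°F × 9/5 = 25.7×10⁻⁶/K.
Δα = |11.7 − 25.7|×10⁻⁶/K = 14.0×10⁻⁶/K.
Mismatch strain = Δα·ΔT = 14.0×10⁻⁶ × 121.0 = 1.70×10⁻³.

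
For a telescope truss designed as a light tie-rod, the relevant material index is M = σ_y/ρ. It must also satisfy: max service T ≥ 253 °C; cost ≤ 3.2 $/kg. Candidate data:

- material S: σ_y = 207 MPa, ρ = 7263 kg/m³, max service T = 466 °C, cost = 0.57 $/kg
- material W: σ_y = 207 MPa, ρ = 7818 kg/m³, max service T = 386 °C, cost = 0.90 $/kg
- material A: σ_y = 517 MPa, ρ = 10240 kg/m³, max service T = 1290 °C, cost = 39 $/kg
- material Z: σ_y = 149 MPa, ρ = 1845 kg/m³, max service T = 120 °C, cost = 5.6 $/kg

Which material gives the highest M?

Screen on constraints: max service T ≥ 253 °C; cost ≤ 3.2 $/kg. Survivors: material S, material W.
Computing M directly (units already consistent):
  material S: M = 28.5 kN·m/kg
  material W: M = 26.5 kN·m/kg
The maximum is for material S.

material S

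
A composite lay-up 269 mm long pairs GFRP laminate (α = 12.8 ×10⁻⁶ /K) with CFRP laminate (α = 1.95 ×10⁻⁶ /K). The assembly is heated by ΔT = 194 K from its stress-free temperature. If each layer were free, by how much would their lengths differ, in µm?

566 µm

Δα = |12.8 − 1.95|×10⁻⁶/K = 10.9×10⁻⁶/K.
ΔL_mismatch = Δα·L·ΔT = 10.9×10⁻⁶ × 269.0 mm × 194.0 K = 566 µm.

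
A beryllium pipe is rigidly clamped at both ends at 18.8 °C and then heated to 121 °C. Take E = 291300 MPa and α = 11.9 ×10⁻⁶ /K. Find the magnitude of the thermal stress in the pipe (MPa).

E = 291300 MPa = 291.3 GPa.
ΔT = 102.2 K. Constrained thermal stress σ = E·α·ΔT = 291.3×10³ MPa × 11.9×10⁻⁶ × 102.2 = 354 MPa (compressive).

354 MPa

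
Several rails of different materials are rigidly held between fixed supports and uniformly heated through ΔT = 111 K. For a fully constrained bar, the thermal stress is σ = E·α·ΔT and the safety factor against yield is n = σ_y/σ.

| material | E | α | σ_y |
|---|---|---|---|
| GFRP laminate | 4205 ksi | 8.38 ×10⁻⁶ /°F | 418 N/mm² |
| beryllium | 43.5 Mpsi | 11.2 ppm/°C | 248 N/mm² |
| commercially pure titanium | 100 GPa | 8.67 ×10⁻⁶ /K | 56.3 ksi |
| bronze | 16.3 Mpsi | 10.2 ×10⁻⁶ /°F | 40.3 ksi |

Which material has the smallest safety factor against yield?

Per material, after unit conversion:
  GFRP laminate: E = 28.99, α = 15.1, σ_y = 418.0 → σ = 48.5 MPa, n = 8.61
  beryllium: E = 299.9, α = 11.2, σ_y = 248.0 → σ = 373 MPa, n = 0.665
  commercially pure titanium: E = 100.0, α = 8.67, σ_y = 388.2 → σ = 96.2 MPa, n = 4.03
  bronze: E = 112.4, α = 18.4, σ_y = 277.9 → σ = 229 MPa, n = 1.21
Beryllium has the lowest safety factor, n = 0.665.

beryllium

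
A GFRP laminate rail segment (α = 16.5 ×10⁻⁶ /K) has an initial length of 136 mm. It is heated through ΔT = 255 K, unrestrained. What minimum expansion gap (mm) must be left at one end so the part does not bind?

ΔL = α·L₀·ΔT = 16.5×10⁻⁶ × 136 mm × 255.0 K = 0.572 mm.

0.572 mm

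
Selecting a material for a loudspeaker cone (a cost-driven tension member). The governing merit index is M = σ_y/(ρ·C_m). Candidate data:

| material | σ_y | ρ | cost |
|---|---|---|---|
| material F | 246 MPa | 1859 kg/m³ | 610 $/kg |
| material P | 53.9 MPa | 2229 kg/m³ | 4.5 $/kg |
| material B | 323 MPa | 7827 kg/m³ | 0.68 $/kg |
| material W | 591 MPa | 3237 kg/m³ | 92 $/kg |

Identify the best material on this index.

material B

Per-candidate index values:
  material B: M = 60.7 kN·m per $
  material P: M = 5.37 kN·m per $
  material W: M = 1.98 kN·m per $
  material F: M = 0.217 kN·m per $
The maximum is for material B.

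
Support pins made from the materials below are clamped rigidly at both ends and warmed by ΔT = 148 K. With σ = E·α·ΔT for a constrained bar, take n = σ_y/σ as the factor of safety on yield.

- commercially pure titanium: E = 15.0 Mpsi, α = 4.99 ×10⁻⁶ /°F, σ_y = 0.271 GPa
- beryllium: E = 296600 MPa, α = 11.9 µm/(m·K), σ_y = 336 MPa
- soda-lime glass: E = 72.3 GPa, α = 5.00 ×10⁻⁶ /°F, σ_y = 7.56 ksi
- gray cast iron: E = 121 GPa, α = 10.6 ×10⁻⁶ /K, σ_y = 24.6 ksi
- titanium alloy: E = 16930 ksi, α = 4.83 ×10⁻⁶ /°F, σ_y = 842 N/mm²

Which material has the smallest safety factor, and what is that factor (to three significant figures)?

soda-lime glass, n = 0.541

With everything in SI (GPa, ×10⁻⁶/K, MPa):
  commercially pure titanium: E = 103.4, α = 8.98, σ_y = 271.0 → σ = 137 MPa, n = 1.97
  beryllium: E = 296.6, α = 11.9, σ_y = 336.0 → σ = 522 MPa, n = 0.643
  soda-lime glass: E = 72.30, α = 9.00, σ_y = 52.12 → σ = 96.3 MPa, n = 0.541
  gray cast iron: E = 121.0, α = 10.6, σ_y = 169.6 → σ = 190 MPa, n = 0.894
  titanium alloy: E = 116.7, α = 8.69, σ_y = 842.0 → σ = 150 MPa, n = 5.61
The minimum is soda-lime glass at n = 0.541.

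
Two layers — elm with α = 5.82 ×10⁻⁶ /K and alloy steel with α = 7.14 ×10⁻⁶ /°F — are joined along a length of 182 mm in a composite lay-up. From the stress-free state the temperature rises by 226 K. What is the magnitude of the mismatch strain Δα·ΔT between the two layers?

1.59×10⁻³

alloy steel: α = 7.14×10⁻⁶/°F × 9/5 = 12.9×10⁻⁶/K.
Δα = |5.82 − 12.9|×10⁻⁶/K = 7.03×10⁻⁶/K.
Mismatch strain = Δα·ΔT = 7.03×10⁻⁶ × 226.0 = 1.59×10⁻³.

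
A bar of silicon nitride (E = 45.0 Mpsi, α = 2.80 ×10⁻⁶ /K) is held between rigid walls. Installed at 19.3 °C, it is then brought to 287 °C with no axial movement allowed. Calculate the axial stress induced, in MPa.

E = 45.0 Mpsi = 310.3 GPa.
ΔT = 267.7 K. Constrained thermal stress σ = E·α·ΔT = 310.3×10³ MPa × 2.80×10⁻⁶ × 267.7 = 233 MPa (compressive).

233 MPa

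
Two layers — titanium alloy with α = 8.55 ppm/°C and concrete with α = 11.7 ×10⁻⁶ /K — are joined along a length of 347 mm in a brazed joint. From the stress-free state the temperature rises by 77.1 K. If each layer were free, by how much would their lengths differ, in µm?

Δα = |8.55 − 11.7|×10⁻⁶/K = 3.15×10⁻⁶/K.
ΔL_mismatch = Δα·L·ΔT = 3.15×10⁻⁶ × 347.0 mm × 77.1 K = 84.3 µm.

84.3 µm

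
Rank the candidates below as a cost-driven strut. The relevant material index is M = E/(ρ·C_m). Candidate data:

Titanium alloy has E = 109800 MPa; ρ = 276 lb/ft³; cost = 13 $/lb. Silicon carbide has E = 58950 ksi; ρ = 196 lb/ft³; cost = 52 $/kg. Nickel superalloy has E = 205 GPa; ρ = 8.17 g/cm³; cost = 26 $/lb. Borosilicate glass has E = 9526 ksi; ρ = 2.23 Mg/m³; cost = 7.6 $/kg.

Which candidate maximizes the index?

borosilicate glass

Putting every candidate on a common basis:
  titanium alloy: E = 109.8 GPa, ρ = 4421 kg/m³, cost = 28.66 $/kg
  silicon carbide: E = 406.4 GPa, ρ = 3140 kg/m³, cost = 52.00 $/kg
  nickel superalloy: E = 205.0 GPa, ρ = 8170 kg/m³, cost = 57.32 $/kg
  borosilicate glass: E = 65.68 GPa, ρ = 2230 kg/m³, cost = 7.600 $/kg
  borosilicate glass: M = 3.88 MN·m per $
  silicon carbide: M = 2.49 MN·m per $
  titanium alloy: M = 0.867 MN·m per $
  nickel superalloy: M = 0.438 MN·m per $
Borosilicate glass has the largest M.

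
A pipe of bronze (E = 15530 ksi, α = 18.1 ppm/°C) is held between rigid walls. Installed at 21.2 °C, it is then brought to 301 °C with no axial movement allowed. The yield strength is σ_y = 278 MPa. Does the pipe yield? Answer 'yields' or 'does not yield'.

yields

E = 15530 ksi = 107.1 GPa.
ΔT = 279.8 K. Constrained thermal stress σ = E·α·ΔT = 107.1×10³ MPa × 18.1×10⁻⁶ × 279.8 = 542 MPa (compressive).
Compare to σ_y = 278 MPa: σ ≥ σ_y, so it yields.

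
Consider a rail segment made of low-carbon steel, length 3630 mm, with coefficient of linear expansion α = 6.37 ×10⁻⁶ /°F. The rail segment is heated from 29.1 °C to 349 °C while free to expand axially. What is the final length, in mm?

Convert α: 6.37×10⁻⁶/°F × (9/5) = 11.5×10⁻⁶/K.
ΔT = 349 − 29.1 = 319.9 K.
ΔL = α·L₀·ΔT = 11.5×10⁻⁶ × 3630 mm × 319.9 K = 13.3 mm.
L = L₀ + ΔL = 3630 + 13.3 = 3643.3 mm.

3643.3 mm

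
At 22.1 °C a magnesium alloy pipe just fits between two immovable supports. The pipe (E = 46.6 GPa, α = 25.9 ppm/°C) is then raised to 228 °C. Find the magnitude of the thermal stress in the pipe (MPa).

249 MPa

ΔT = 205.9 K. Constrained thermal stress σ = E·α·ΔT = 46.60×10³ MPa × 25.9×10⁻⁶ × 205.9 = 249 MPa (compressive).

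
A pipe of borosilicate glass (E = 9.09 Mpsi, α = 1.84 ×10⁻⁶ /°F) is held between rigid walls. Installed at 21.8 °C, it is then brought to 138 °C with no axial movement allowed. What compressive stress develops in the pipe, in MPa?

24.1 MPa

E = 9.09 Mpsi = 62.67 GPa.
α = 1.84×10⁻⁶/°F × 9/5 = 3.31×10⁻⁶/K.
ΔT = 116.2 K. Constrained thermal stress σ = E·α·ΔT = 62.67×10³ MPa × 3.31×10⁻⁶ × 116.2 = 24.1 MPa (compressive).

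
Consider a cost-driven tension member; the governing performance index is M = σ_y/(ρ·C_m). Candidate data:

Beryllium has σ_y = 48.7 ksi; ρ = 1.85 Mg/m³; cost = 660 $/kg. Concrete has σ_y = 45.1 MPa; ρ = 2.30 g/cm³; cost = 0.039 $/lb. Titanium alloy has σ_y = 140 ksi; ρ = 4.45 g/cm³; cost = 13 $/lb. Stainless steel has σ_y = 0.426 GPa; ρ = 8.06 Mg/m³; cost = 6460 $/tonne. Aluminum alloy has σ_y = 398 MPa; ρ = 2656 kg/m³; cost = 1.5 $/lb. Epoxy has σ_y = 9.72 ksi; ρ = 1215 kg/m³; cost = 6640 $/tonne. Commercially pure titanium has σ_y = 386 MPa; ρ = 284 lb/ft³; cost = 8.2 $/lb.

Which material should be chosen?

concrete

After converting to SI:
  beryllium: σ_y = 335.8 MPa, ρ = 1850 kg/m³, cost = 660.0 $/kg
  concrete: σ_y = 45.10 MPa, ρ = 2300 kg/m³, cost = 0.08598 $/kg
  titanium alloy: σ_y = 965.3 MPa, ρ = 4450 kg/m³, cost = 28.66 $/kg
  stainless steel: σ_y = 426.0 MPa, ρ = 8060 kg/m³, cost = 6.460 $/kg
  aluminum alloy: σ_y = 398.0 MPa, ρ = 2656 kg/m³, cost = 3.307 $/kg
  epoxy: σ_y = 67.02 MPa, ρ = 1215 kg/m³, cost = 6.640 $/kg
  commercially pure titanium: σ_y = 386.0 MPa, ρ = 4549 kg/m³, cost = 18.08 $/kg
  concrete: M = 228 kN·m per $
  aluminum alloy: M = 45.3 kN·m per $
  epoxy: M = 8.31 kN·m per $
  stainless steel: M = 8.18 kN·m per $
  titanium alloy: M = 7.57 kN·m per $
  commercially pure titanium: M = 4.69 kN·m per $
  beryllium: M = 0.275 kN·m per $
Highest index: concrete.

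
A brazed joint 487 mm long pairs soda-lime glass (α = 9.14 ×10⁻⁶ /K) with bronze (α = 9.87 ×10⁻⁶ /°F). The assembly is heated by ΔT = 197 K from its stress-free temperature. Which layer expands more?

bronze

bronze: α = 9.87×10⁻⁶/°F × 9/5 = 17.8×10⁻⁶/K.
α(soda-lime glass) = 9.14×10⁻⁶/K vs α(bronze) = 17.8×10⁻⁶/K.
Higher α expands more for the same ΔT: bronze.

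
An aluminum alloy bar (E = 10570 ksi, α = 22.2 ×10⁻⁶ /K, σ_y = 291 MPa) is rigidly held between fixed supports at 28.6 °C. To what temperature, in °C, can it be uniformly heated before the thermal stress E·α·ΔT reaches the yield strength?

E = 10570 ksi = 72.88 GPa.
E·α·ΔT = 291.0 MPa ⇒ ΔT = 291.0 / (72.88×10³ × 22.2×10⁻⁶) = 179.9 K.
T = 28.6 + 179.9 = 208.5 °C.

208 °C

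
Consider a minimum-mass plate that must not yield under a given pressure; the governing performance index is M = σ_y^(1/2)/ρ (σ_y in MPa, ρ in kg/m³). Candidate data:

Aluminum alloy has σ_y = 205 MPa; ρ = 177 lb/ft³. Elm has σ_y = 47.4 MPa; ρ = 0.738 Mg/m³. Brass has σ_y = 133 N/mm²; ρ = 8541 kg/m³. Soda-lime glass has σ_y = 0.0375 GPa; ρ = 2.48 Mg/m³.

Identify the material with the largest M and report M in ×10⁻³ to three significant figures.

elm, M = 9.33×10⁻³

Normalizing units and computing the index:
  aluminum alloy: σ_y = 205.0 MPa, ρ = 2835 kg/m³
  elm: σ_y = 47.40 MPa, ρ = 738.0 kg/m³
  brass: σ_y = 133.0 MPa, ρ = 8541 kg/m³
  soda-lime glass: σ_y = 37.50 MPa, ρ = 2480 kg/m³
  elm: M = 9.33×10⁻³
  aluminum alloy: M = 5.05×10⁻³
  soda-lime glass: M = 2.47×10⁻³
  brass: M = 1.35×10⁻³
Elm has the largest M.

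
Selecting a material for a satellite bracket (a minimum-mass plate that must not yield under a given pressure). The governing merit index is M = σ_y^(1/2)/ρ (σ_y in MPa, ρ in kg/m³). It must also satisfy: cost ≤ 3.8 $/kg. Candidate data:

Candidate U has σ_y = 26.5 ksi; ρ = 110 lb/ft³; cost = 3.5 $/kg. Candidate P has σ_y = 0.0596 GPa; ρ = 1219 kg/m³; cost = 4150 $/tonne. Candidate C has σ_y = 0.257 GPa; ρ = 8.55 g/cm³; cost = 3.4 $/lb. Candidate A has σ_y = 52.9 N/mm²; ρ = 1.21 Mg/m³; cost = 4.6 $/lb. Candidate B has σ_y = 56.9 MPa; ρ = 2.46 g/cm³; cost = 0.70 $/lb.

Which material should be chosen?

Screen on constraints: cost ≤ 3.8 $/kg. Survivors: candidate U, candidate B.
In SI units:
  candidate U: σ_y = 182.7 MPa, ρ = 1762 kg/m³
  candidate B: σ_y = 56.90 MPa, ρ = 2460 kg/m³
  candidate U: M = 7.67×10⁻³
  candidate B: M = 3.07×10⁻³
Highest index: candidate U.

candidate U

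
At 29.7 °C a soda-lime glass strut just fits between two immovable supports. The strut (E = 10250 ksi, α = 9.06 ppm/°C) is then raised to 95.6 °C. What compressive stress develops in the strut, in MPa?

E = 10250 ksi = 70.67 GPa.
ΔT = 65.90 K. Constrained thermal stress σ = E·α·ΔT = 70.67×10³ MPa × 9.06×10⁻⁶ × 65.90 = 42.2 MPa (compressive).

42.2 MPa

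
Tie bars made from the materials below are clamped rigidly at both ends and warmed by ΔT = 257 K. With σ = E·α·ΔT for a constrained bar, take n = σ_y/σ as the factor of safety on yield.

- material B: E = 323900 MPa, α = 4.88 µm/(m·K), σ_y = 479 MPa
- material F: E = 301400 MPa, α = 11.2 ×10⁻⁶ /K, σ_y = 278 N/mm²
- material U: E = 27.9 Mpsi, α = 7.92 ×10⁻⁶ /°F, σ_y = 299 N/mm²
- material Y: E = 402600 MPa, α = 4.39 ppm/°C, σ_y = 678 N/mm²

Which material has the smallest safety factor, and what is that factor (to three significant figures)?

material F, n = 0.320

In consistent units (E in GPa, α in ×10⁻⁶/K, σ_y in MPa):
  material B: E = 323.9, α = 4.88, σ_y = 479.0 → σ = 406 MPa, n = 1.18
  material F: E = 301.4, α = 11.2, σ_y = 278.0 → σ = 868 MPa, n = 0.320
  material U: E = 192.4, α = 14.3, σ_y = 299.0 → σ = 705 MPa, n = 0.424
  material Y: E = 402.6, α = 4.39, σ_y = 678.0 → σ = 454 MPa, n = 1.49
Smallest n: material F with n = 0.320.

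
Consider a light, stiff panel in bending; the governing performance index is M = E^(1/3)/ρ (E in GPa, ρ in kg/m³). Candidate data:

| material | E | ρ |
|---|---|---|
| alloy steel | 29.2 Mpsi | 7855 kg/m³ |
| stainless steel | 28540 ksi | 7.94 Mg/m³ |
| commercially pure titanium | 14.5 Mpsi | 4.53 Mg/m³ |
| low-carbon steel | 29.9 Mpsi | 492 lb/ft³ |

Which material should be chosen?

commercially pure titanium

Normalizing units and computing the index:
  alloy steel: E = 201.3 GPa, ρ = 7855 kg/m³
  stainless steel: E = 196.8 GPa, ρ = 7940 kg/m³
  commercially pure titanium: E = 99.97 GPa, ρ = 4530 kg/m³
  low-carbon steel: E = 206.2 GPa, ρ = 7881 kg/m³
  commercially pure titanium: M = 1.02×10⁻³
  low-carbon steel: M = 0.750×10⁻³
  alloy steel: M = 0.746×10⁻³
  stainless steel: M = 0.733×10⁻³
Highest index: commercially pure titanium.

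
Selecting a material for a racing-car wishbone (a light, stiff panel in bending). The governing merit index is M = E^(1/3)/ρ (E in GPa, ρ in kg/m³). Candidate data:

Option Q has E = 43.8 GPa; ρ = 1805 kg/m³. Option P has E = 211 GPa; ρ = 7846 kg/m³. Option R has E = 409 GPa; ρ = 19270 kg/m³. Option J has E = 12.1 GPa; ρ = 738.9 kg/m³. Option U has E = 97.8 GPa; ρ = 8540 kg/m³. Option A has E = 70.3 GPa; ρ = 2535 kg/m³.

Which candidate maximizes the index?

option J

Evaluate M for each candidate:
  option J: M = 3.11×10⁻³
  option Q: M = 1.95×10⁻³
  option A: M = 1.63×10⁻³
  option P: M = 0.759×10⁻³
  option U: M = 0.539×10⁻³
  option R: M = 0.385×10⁻³
Option J ranks first.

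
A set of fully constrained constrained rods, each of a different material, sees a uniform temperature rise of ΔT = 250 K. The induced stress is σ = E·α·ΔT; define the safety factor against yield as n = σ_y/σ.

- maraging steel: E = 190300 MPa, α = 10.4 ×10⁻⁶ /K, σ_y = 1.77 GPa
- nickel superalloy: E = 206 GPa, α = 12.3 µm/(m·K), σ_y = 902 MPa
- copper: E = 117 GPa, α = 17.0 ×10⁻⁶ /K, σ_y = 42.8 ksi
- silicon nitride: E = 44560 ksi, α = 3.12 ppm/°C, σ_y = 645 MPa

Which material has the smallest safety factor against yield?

Per material, after unit conversion:
  maraging steel: E = 190.3, α = 10.4, σ_y = 1770 → σ = 495 MPa, n = 3.58
  nickel superalloy: E = 206.0, α = 12.3, σ_y = 902.0 → σ = 633 MPa, n = 1.42
  copper: E = 117.0, α = 17.0, σ_y = 295.1 → σ = 497 MPa, n = 0.593
  silicon nitride: E = 307.2, α = 3.12, σ_y = 645.0 → σ = 240 MPa, n = 2.69
Smallest n: copper with n = 0.593.

copper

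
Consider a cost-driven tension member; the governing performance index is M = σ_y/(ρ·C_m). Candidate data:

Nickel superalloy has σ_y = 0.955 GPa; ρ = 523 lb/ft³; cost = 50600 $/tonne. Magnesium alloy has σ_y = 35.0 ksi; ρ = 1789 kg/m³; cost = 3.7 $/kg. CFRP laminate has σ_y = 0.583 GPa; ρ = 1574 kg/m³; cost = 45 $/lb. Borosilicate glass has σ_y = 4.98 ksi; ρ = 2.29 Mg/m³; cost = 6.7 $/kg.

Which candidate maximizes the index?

Convert each candidate to consistent units, then evaluate M:
  nickel superalloy: σ_y = 955.0 MPa, ρ = 8378 kg/m³, cost = 50.60 $/kg
  magnesium alloy: σ_y = 241.3 MPa, ρ = 1789 kg/m³, cost = 3.700 $/kg
  CFRP laminate: σ_y = 583.0 MPa, ρ = 1574 kg/m³, cost = 99.21 $/kg
  borosilicate glass: σ_y = 34.34 MPa, ρ = 2290 kg/m³, cost = 6.700 $/kg
  magnesium alloy: M = 36.5 kN·m per $
  CFRP laminate: M = 3.73 kN·m per $
  nickel superalloy: M = 2.25 kN·m per $
  borosilicate glass: M = 2.24 kN·m per $
Magnesium alloy ranks first.

magnesium alloy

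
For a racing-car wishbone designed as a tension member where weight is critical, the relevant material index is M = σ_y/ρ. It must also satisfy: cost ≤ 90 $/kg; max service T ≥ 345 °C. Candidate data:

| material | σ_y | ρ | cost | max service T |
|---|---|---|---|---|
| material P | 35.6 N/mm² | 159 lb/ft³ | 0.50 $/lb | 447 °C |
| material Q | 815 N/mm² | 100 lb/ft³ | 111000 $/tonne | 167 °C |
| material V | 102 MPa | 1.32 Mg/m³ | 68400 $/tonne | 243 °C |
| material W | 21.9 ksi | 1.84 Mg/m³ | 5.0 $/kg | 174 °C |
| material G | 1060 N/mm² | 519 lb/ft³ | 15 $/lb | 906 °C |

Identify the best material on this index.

material G

Screen on constraints: cost ≤ 90 $/kg; max service T ≥ 345 °C. Survivors: material P, material G.
Convert each candidate to consistent units, then evaluate M:
  material P: σ_y = 35.60 MPa, ρ = 2547 kg/m³
  material G: σ_y = 1060 MPa, ρ = 8314 kg/m³
  material G: M = 128 kN·m/kg
  material P: M = 14.0 kN·m/kg
Material G has the largest M.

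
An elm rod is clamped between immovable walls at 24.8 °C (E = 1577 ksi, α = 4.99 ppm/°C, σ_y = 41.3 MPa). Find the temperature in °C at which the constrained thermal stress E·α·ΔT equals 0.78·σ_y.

619 °C

E = 1577 ksi = 10.87 GPa.
E·α·ΔT = 32.21 MPa ⇒ ΔT = 32.21 / (10.87×10³ × 4.99×10⁻⁶) = 593.7 K.
T = 24.8 + 593.7 = 618.5 °C.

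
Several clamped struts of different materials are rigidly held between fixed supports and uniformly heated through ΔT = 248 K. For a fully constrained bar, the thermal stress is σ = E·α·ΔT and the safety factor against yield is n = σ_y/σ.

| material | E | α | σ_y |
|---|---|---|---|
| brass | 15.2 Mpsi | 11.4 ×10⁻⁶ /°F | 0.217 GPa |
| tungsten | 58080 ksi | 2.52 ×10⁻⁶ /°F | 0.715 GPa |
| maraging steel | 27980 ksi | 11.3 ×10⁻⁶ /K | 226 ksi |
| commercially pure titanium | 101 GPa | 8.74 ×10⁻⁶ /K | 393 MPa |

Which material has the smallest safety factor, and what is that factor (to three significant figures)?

brass, n = 0.407

With everything in SI (GPa, ×10⁻⁶/K, MPa):
  brass: E = 104.8, α = 20.5, σ_y = 217.0 → σ = 533 MPa, n = 0.407
  tungsten: E = 400.4, α = 4.54, σ_y = 715.0 → σ = 450 MPa, n = 1.59
  maraging steel: E = 192.9, α = 11.3, σ_y = 1558 → σ = 541 MPa, n = 2.88
  commercially pure titanium: E = 101.0, α = 8.74, σ_y = 393.0 → σ = 219 MPa, n = 1.80
Brass has the lowest safety factor, n = 0.407.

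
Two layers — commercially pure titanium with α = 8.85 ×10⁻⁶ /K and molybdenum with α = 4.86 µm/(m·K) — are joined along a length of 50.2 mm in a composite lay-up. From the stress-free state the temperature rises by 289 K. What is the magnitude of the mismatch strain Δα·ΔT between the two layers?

Δα = |8.85 − 4.86|×10⁻⁶/K = 3.99×10⁻⁶/K.
Mismatch strain = Δα·ΔT = 3.99×10⁻⁶ × 289.0 = 1.15×10⁻³.

1.15×10⁻³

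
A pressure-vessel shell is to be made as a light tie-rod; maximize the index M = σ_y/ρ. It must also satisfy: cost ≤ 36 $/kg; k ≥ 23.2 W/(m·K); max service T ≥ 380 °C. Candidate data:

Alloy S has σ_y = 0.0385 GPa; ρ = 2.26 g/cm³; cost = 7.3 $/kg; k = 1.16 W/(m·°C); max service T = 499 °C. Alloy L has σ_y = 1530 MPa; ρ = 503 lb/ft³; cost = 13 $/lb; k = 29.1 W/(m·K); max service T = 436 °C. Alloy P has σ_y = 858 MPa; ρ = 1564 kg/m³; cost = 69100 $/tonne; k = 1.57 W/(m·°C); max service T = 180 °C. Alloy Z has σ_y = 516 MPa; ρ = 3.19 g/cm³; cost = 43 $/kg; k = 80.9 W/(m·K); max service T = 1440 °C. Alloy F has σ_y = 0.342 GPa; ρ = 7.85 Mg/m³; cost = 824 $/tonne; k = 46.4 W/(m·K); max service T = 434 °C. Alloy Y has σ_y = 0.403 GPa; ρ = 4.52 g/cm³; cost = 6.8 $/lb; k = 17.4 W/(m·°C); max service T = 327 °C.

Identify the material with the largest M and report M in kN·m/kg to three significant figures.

Screen on constraints: cost ≤ 36 $/kg; k ≥ 23.2 W/(m·K); max service T ≥ 380 °C. Survivors: alloy L, alloy F.
After converting to SI:
  alloy L: σ_y = 1530 MPa, ρ = 8057 kg/m³
  alloy F: σ_y = 342.0 MPa, ρ = 7850 kg/m³
  alloy L: M = 190 kN·m/kg
  alloy F: M = 43.6 kN·m/kg
Alloy L has the largest M.

alloy L, M = 190 kN·m/kg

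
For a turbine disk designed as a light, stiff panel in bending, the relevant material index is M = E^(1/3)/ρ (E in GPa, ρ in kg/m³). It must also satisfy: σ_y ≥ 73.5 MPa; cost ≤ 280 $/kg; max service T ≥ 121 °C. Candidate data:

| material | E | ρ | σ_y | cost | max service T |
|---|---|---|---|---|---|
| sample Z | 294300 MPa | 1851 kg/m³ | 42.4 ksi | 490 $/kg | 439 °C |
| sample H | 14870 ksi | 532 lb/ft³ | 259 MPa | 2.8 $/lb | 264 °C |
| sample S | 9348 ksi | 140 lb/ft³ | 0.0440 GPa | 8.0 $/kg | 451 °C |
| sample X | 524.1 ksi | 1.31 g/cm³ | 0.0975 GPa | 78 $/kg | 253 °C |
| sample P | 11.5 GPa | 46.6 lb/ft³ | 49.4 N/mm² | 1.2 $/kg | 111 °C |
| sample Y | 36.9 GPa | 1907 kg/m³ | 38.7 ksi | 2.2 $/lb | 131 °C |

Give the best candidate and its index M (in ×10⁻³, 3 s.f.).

Screen on constraints: σ_y ≥ 73.5 MPa; cost ≤ 280 $/kg; max service T ≥ 121 °C. Survivors: sample H, sample X, sample Y.
After converting to SI:
  sample H: E = 102.5 GPa, ρ = 8522 kg/m³
  sample X: E = 3.614 GPa, ρ = 1310 kg/m³
  sample Y: E = 36.90 GPa, ρ = 1907 kg/m³
  sample Y: M = 1.75×10⁻³
  sample X: M = 1.17×10⁻³
  sample H: M = 0.549×10⁻³
Sample Y ranks first.

sample Y, M = 1.75×10⁻³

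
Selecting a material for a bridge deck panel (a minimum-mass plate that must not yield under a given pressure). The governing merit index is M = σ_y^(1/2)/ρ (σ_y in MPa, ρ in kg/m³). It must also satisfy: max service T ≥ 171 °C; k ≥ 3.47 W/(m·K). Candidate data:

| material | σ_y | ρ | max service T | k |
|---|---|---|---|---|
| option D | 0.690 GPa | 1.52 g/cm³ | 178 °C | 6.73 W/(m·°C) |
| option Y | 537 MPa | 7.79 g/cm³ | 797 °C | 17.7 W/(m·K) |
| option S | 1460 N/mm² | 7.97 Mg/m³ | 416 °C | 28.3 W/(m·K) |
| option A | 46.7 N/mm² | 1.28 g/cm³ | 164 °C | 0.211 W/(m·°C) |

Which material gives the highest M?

option D

Screen on constraints: max service T ≥ 171 °C; k ≥ 3.47 W/(m·K). Survivors: option D, option Y, option S.
Convert each candidate to consistent units, then evaluate M:
  option D: σ_y = 690.0 MPa, ρ = 1520 kg/m³
  option Y: σ_y = 537.0 MPa, ρ = 7790 kg/m³
  option S: σ_y = 1460 MPa, ρ = 7970 kg/m³
  option D: M = 17.3×10⁻³
  option S: M = 4.79×10⁻³
  option Y: M = 2.97×10⁻³
Option D ranks first.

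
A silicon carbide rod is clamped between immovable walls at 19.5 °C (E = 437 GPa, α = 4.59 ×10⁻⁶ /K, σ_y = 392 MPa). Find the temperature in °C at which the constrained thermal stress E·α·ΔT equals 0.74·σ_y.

164 °C

E·α·ΔT = 290.1 MPa ⇒ ΔT = 290.1 / (437.0×10³ × 4.59×10⁻⁶) = 144.6 K.
T = 19.5 + 144.6 = 164.1 °C.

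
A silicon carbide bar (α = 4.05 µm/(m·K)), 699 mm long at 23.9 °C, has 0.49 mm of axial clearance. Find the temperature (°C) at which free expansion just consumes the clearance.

α·L₀·ΔT = 0.49 mm ⇒ ΔT = 0.49 / (4.05×10⁻⁶ × 699.0) = 173.1 K.
T = 23.9 + 173.1 = 197.0 °C.

197 °C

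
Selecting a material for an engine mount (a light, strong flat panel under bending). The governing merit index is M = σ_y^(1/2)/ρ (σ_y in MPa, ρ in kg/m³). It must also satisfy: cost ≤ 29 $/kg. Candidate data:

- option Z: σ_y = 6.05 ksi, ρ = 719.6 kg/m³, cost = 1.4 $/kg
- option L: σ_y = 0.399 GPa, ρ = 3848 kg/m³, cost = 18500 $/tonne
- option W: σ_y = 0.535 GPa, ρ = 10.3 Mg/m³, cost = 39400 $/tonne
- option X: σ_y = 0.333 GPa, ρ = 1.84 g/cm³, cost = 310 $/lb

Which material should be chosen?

Screen on constraints: cost ≤ 29 $/kg. Survivors: option Z, option L.
After converting to SI:
  option Z: σ_y = 41.71 MPa, ρ = 719.6 kg/m³
  option L: σ_y = 399.0 MPa, ρ = 3848 kg/m³
  option Z: M = 8.98×10⁻³
  option L: M = 5.19×10⁻³
Option Z ranks first.

option Z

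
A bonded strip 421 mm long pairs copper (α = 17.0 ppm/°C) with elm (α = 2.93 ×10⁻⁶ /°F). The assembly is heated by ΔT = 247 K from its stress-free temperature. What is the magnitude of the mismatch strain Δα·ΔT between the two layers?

2.90×10⁻³

elm: α = 2.93×10⁻⁶/°F × 9/5 = 5.27×10⁻⁶/K.
Δα = |17.0 − 5.27|×10⁻⁶/K = 11.7×10⁻⁶/K.
Mismatch strain = Δα·ΔT = 11.7×10⁻⁶ × 247.0 = 2.90×10⁻³.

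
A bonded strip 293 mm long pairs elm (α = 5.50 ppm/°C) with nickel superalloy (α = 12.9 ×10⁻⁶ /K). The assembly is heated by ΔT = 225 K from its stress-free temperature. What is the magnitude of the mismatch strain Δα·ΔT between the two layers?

Δα = |5.50 − 12.9|×10⁻⁶/K = 7.40×10⁻⁶/K.
Mismatch strain = Δα·ΔT = 7.40×10⁻⁶ × 225.0 = 1.67×10⁻³.

1.67×10⁻³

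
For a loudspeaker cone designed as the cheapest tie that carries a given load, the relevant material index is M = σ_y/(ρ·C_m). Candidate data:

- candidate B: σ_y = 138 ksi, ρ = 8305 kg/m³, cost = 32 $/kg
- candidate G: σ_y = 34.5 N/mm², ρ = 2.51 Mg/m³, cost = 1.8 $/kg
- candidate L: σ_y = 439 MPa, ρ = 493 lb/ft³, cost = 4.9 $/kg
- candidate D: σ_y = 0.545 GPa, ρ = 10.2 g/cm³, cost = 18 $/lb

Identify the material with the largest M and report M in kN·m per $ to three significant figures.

Normalizing units and computing the index:
  candidate B: σ_y = 951.5 MPa, ρ = 8305 kg/m³, cost = 32.00 $/kg
  candidate G: σ_y = 34.50 MPa, ρ = 2510 kg/m³, cost = 1.800 $/kg
  candidate L: σ_y = 439.0 MPa, ρ = 7897 kg/m³, cost = 4.900 $/kg
  candidate D: σ_y = 545.0 MPa, ρ = 10200 kg/m³, cost = 39.68 $/kg
  candidate L: M = 11.3 kN·m per $
  candidate G: M = 7.64 kN·m per $
  candidate B: M = 3.58 kN·m per $
  candidate D: M = 1.35 kN·m per $
Highest index: candidate L.

candidate L, M = 11.3 kN·m per $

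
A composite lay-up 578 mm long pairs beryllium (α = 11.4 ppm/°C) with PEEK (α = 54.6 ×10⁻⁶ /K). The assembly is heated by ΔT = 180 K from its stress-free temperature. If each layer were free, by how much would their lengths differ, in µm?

Δα = |11.4 − 54.6|×10⁻⁶/K = 43.2×10⁻⁶/K.
ΔL_mismatch = Δα·L·ΔT = 43.2×10⁻⁶ × 578.0 mm × 180.0 K = 4490 µm.

4490 µm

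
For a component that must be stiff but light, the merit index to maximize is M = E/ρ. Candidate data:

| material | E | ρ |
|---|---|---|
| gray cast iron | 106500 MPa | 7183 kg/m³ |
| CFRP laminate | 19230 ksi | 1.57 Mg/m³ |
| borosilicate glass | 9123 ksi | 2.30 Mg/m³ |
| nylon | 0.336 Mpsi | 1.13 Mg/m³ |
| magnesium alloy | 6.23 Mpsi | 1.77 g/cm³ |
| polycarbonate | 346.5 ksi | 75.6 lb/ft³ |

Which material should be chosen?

Putting every candidate on a common basis:
  gray cast iron: E = 106.5 GPa, ρ = 7183 kg/m³
  CFRP laminate: E = 132.6 GPa, ρ = 1570 kg/m³
  borosilicate glass: E = 62.90 GPa, ρ = 2300 kg/m³
  nylon: E = 2.317 GPa, ρ = 1130 kg/m³
  magnesium alloy: E = 42.95 GPa, ρ = 1770 kg/m³
  polycarbonate: E = 2.389 GPa, ρ = 1211 kg/m³
  CFRP laminate: M = 84.4 MN·m/kg
  borosilicate glass: M = 27.3 MN·m/kg
  magnesium alloy: M = 24.3 MN·m/kg
  gray cast iron: M = 14.8 MN·m/kg
  nylon: M = 2.05 MN·m/kg
  polycarbonate: M = 1.97 MN·m/kg
Highest index: CFRP laminate.

CFRP laminate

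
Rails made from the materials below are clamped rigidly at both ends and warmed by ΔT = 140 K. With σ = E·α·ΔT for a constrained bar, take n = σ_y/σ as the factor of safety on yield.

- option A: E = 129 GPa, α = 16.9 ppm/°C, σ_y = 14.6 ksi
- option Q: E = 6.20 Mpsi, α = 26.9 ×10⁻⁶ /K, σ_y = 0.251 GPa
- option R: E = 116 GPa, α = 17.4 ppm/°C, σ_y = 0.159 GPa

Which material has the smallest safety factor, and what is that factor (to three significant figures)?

option A, n = 0.330

Converting E to GPa, α to ×10⁻⁶/K, σ_y to MPa, then σ and n for each:
  option A: E = 129.0, α = 16.9, σ_y = 100.7 → σ = 305 MPa, n = 0.330
  option Q: E = 42.75, α = 26.9, σ_y = 251.0 → σ = 161 MPa, n = 1.56
  option R: E = 116.0, α = 17.4, σ_y = 159.0 → σ = 283 MPa, n = 0.563
Option A has the lowest safety factor, n = 0.330.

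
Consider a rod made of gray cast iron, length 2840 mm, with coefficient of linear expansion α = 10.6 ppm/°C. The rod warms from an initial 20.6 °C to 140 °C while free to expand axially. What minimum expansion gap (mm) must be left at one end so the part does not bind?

ΔT = 140 − 20.6 = 119.4 K.
ΔL = α·L₀·ΔT = 10.6×10⁻⁶ × 2840 mm × 119.4 K = 3.59 mm.

3.59 mm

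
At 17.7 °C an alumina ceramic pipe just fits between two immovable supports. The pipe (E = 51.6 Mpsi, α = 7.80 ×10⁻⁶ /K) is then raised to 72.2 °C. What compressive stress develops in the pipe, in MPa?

E = 51.6 Mpsi = 355.8 GPa.
ΔT = 54.50 K. Constrained thermal stress σ = E·α·ΔT = 355.8×10³ MPa × 7.80×10⁻⁶ × 54.50 = 151 MPa (compressive).

151 MPa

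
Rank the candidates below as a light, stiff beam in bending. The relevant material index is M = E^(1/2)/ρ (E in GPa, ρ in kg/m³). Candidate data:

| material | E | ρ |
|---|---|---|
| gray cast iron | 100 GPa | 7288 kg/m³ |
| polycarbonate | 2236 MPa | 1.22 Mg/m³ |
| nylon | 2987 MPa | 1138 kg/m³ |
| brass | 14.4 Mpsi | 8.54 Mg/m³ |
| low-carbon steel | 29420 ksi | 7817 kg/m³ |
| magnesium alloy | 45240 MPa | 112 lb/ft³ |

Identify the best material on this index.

Putting every candidate on a common basis:
  gray cast iron: E = 100.0 GPa, ρ = 7288 kg/m³
  polycarbonate: E = 2.236 GPa, ρ = 1220 kg/m³
  nylon: E = 2.987 GPa, ρ = 1138 kg/m³
  brass: E = 99.28 GPa, ρ = 8540 kg/m³
  low-carbon steel: E = 202.8 GPa, ρ = 7817 kg/m³
  magnesium alloy: E = 45.24 GPa, ρ = 1794 kg/m³
  magnesium alloy: M = 3.75×10⁻³
  low-carbon steel: M = 1.82×10⁻³
  nylon: M = 1.52×10⁻³
  gray cast iron: M = 1.37×10⁻³
  polycarbonate: M = 1.23×10⁻³
  brass: M = 1.17×10⁻³
Magnesium alloy has the largest M.

magnesium alloy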